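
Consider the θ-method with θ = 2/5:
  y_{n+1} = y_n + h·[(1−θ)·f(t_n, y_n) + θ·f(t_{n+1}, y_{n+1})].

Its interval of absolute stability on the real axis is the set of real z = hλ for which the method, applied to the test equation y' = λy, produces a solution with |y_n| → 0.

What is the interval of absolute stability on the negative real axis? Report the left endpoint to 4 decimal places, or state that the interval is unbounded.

With y'=λy (z=hλ):
  y_{n+1} = y_n + z·[3/5·y_n + 2/5·y_{n+1}] ⇒ (1 − 2/5z)y_{n+1} = (1 + 3/5z)y_n
  R(z) = (1 + 3/5z)/(1 − 2/5z).

Need |R(x)|<1, x<0.
x=-0.31: |R|=0.7242
R=−1: 1+3/5x = −1+2/5x ⇒ -1/5x=2 ⇒ x=2/(-1/5)=-10.0000
Confirm numerically:
  x=-6.298: |R|=0.78961 <1
  x=-5.322: |R|=0.70097 <1
  x=-4.183: |R|=0.56479 <1
  x=-10.575: |R|=1.02199 >1
  x=-10.239: |R|=1.00938 >1
  x=-10.105: |R|=1.00417 >1
Stable set (-10.0000, 0).

z∈(-10.0000,0).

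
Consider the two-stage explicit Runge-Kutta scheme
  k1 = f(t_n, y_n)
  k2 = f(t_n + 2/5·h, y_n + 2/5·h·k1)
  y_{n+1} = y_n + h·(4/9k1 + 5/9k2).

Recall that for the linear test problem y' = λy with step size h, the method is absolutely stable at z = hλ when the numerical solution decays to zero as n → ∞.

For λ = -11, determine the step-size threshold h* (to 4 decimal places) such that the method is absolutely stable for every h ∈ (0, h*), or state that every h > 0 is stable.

Set f=λy, z=hλ:
  k1=λy_n ⇒ h·k1=z·y_n;  k2=λ(1+2/5z)y_n ⇒ h·k2=z(1+2/5z)y_n
  y_{n+1}/y_n = 1 + 4/9z + 5/9z(1+2/5z) = 1 + z + 2/9z²
  Hence R(z) = 1 + z + 2/9z².

Need |R(x)|<1, x<0.
x=-1.32: |R|=0.0672
R=1: x+2/9x²=0 ⇒ x=−9/2=-4.5000; min R=1−1/(4·2/9)=-0.1250>−1
Confirm numerically:
  x=-4.255: |R|=0.76834 <1
  x=-3.687: |R|=0.33388 <1
  x=-3.589: |R|=0.27343 <1
  x=-1.980: |R|=0.10880 <1
  x=-5.089: |R|=1.66609 >1
  x=-4.817: |R|=1.33933 >1
  x=-4.599: |R|=1.10118 >1
So |R|<1 on (-4.5000, 0).

(-4.5000,0); λ=-11 ⇒ h* = (9/2)/11 = 0.4091.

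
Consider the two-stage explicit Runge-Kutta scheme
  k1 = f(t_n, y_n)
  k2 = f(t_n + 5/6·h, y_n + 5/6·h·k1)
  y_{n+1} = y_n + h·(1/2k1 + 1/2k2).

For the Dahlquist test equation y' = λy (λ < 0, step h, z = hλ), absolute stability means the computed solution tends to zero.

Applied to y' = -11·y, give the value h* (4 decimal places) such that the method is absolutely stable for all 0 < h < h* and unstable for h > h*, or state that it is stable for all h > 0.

(-2.4000,0); λ=-11 ⇒ h* = (12/5)/11 = 0.2182.

Set f=λy, z=hλ:
  k1=λy_n ⇒ h·k1=z·y_n;  k2=λ(1+5/6z)y_n ⇒ h·k2=z(1+5/6z)y_n
  y_{n+1}/y_n = 1 + 1/2z + 1/2z(1+5/6z) = 1 + z + 5/12z²
  so R(z) = 1 + z + 5/12z².

Find x<0 with |R(x)|<1.
x=-1.32: |R|=0.4060
R=1: x+5/12x²=0 ⇒ x=−12/5=-2.4000; min R=1−1/(4·5/12)=0.4000>−1
Confirm numerically:
  x=-2.268: |R|=0.87526 <1
  x=-1.874: |R|=0.58928 <1
  x=-1.637: |R|=0.47957 <1
  x=-2.780: |R|=1.44017 >1
  x=-2.757: |R|=1.41010 >1
Interval (-2.4000, 0).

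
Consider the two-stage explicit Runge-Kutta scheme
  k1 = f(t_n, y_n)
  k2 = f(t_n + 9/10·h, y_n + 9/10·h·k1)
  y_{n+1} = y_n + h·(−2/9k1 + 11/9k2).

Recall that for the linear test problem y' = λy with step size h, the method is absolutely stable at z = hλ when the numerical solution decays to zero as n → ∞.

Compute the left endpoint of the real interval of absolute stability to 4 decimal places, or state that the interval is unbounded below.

z* = -0.9091.

Test eqn y'=λy, z=hλ:
  k1=λy_n ⇒ h·k1=z·y_n;  k2=λ(1+9/10z)y_n ⇒ h·k2=z(1+9/10z)y_n
  y_{n+1}/y_n = 1 − 2/9z + 11/9z(1+9/10z) = 1 + z + 11/10z²
  R(z) = 1 + z + 11/10z².

Find x<0 with |R(x)|<1.
x=-0.98: |R|=1.0764
R=1: x+11/10x²=0 ⇒ x=−10/11=-0.9091; min R=1−1/(4·11/10)=0.7727>−1
Confirm numerically:
  x=-0.887: |R|=0.97845 <1
  x=-0.756: |R|=0.87269 <1
  x=-0.672: |R|=0.82474 <1
  x=-0.510: |R|=0.77611 <1
  x=-1.321: |R|=1.59855 >1
  x=-1.113: |R|=1.24965 >1
  x=-1.072: |R|=1.19210 >1
Stable set (-0.9091, 0).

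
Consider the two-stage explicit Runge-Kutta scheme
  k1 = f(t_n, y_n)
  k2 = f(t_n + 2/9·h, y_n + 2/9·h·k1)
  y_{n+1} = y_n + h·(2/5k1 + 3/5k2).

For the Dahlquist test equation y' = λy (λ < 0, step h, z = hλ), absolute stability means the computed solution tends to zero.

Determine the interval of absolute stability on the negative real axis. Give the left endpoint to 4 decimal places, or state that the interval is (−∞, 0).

(-7.5000, 0).

Test eqn y'=λy, z=hλ:
  k1=λy_n ⇒ h·k1=z·y_n;  k2=λ(1+2/9z)y_n ⇒ h·k2=z(1+2/9z)y_n
  y_{n+1}/y_n = 1 + 2/5z + 3/5z(1+2/9z) = 1 + z + 2/15z²
  Hence R(z) = 1 + z + 2/15z².

Solve |R(x)|<1 on ℝ⁻.
x=-0.61: |R|=0.4396
R=1: x+2/15x²=0 ⇒ x=−15/2=-7.5000; min R=1−1/(4·2/15)=-0.8750>−1
Confirm numerically:
  x=-7.254: |R|=0.76207 <1
  x=-5.999: |R|=0.20060 <1
  x=-5.361: |R|=0.52896 <1
  x=-8.059: |R|=1.60066 >1
  x=-7.951: |R|=1.47812 >1
  x=-7.672: |R|=1.17594 >1
So |R|<1 on (-7.5000, 0).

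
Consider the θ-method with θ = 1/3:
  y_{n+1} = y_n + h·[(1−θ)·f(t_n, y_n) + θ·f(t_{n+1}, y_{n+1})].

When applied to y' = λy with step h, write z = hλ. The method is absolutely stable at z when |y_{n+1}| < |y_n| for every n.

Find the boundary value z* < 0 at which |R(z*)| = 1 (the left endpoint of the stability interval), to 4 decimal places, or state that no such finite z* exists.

z* = -6.0000.

On y'=λy, z=hλ:
  y_{n+1} = y_n + z·[2/3·y_n + 1/3·y_{n+1}] ⇒ (1 − 1/3z)y_{n+1} = (1 + 2/3z)y_n
  Hence R(z) = (1 + 2/3z)/(1 − 1/3z).

Solve |R(x)|<1 on ℝ⁻.
x=-1.1: |R|=0.1951
R=−1: 1+2/3x = −1+1/3x ⇒ -1/3x=2 ⇒ x=2/(-1/3)=-6.0000
Confirm numerically:
  x=-4.951: |R|=0.86807 <1
  x=-3.165: |R|=0.54015 <1
  x=-3.034: |R|=0.50845 <1
  x=-6.456: |R|=1.04822 >1
  x=-6.201: |R|=1.02185 >1
  x=-6.079: |R|=1.00870 >1
So |R|<1 on (-6.0000, 0).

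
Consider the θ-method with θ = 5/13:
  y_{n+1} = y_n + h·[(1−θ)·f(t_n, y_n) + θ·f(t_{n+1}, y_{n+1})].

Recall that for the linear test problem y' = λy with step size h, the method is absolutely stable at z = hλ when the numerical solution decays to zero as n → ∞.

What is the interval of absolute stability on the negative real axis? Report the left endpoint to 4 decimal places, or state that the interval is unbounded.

(-8.6667, 0).

Set f=λy, z=hλ:
  y_{n+1} = y_n + z·[8/13·y_n + 5/13·y_{n+1}] ⇒ (1 − 5/13z)y_{n+1} = (1 + 8/13z)y_n
  Hence R(z) = (1 + 8/13z)/(1 − 5/13z).

Solve |R(x)|<1 on ℝ⁻.
x=-0.45: |R|=0.6164
R=−1: 1+8/13x = −1+5/13x ⇒ -3/13x=2 ⇒ x=2/(-3/13)=-8.6667
Confirm numerically:
  x=-7.373: |R|=0.92217 <1
  x=-6.551: |R|=0.86128 <1
  x=-4.716: |R|=0.67600 <1
  x=-8.905: |R|=1.01243 >1
  x=-8.860: |R|=1.01012 >1
Stable set (-8.6667, 0).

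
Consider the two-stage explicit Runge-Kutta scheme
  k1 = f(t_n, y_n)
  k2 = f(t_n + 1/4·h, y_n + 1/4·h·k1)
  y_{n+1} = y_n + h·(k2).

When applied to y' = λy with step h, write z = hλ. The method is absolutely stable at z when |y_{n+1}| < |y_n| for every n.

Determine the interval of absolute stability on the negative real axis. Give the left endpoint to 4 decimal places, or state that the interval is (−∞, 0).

z∈(-4.0000,0).

Set f=λy, z=hλ:
  k1=λy_n ⇒ h·k1=z·y_n;  k2=λ(1+1/4z)y_n ⇒ h·k2=z(1+1/4z)y_n
  y_{n+1}/y_n = 1 + z(1+1/4z) = 1 + z + 1/4z²
  R(z) = 1 + z + 1/4z².

Need |R(x)|<1, x<0.
x=-0.88: |R|=0.3136
R=1: x+1/4x²=0 ⇒ x=−4=-4.0000; min R=1−1/(4·1/4)=0.0000>−1
Confirm numerically:
  x=-3.484: |R|=0.55056 <1
  x=-2.135: |R|=0.00456 <1
  x=-2.102: |R|=0.00260 <1
  x=-4.276: |R|=1.29504 >1
  x=-4.087: |R|=1.08889 >1
Interval (-4.0000, 0).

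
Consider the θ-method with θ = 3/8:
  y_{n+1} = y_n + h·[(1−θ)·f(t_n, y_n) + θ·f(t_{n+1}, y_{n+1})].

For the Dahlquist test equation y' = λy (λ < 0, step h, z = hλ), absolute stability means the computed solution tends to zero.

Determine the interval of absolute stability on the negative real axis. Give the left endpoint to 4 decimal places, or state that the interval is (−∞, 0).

On y'=λy, z=hλ:
  y_{n+1} = y_n + z·[5/8·y_n + 3/8·y_{n+1}] ⇒ (1 − 3/8z)y_{n+1} = (1 + 5/8z)y_n
  Hence R(z) = (1 + 5/8z)/(1 − 3/8z).

Boundary: |R(x)|=1, x<0.
x=-1.71: |R|=0.0419
R=−1: 1+5/8x = −1+3/8x ⇒ -1/4x=2 ⇒ x=2/(-1/4)=-8.0000
Confirm numerically:
  x=-6.706: |R|=0.90796 <1
  x=-3.632: |R|=0.53768 <1
  x=-3.613: |R|=0.53426 <1
  x=-8.204: |R|=1.01251 >1
  x=-8.042: |R|=1.00261 >1
Interval (-8.0000, 0).

z∈(-8.0000,0).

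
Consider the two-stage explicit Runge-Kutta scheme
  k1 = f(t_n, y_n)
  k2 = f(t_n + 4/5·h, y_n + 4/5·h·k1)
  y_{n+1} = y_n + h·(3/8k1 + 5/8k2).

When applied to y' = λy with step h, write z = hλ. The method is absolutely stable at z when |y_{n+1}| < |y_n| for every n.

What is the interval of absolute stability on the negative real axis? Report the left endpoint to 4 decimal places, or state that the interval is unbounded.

On y'=λy, z=hλ:
  k1=λy_n ⇒ h·k1=z·y_n;  k2=λ(1+4/5z)y_n ⇒ h·k2=z(1+4/5z)y_n
  y_{n+1}/y_n = 1 + 3/8z + 5/8z(1+4/5z) = 1 + z + 1/2z²
  so R(z) = 1 + z + 1/2z².

Boundary: |R(x)|=1, x<0.
x=-1.77: |R|=0.7964
R=1: x+1/2x²=0 ⇒ x=−2=-2.0000; min R=1−1/(4·1/2)=0.5000>−1
Confirm numerically:
  x=-1.759: |R|=0.78804 <1
  x=-1.121: |R|=0.50732 <1
  x=-1.020: |R|=0.50020 <1
  x=-0.917: |R|=0.50344 <1
  x=-2.563: |R|=1.72148 >1
  x=-2.451: |R|=1.55270 >1
  x=-2.264: |R|=1.29885 >1
Stable set (-2.0000, 0).

z∈(-2.0000,0).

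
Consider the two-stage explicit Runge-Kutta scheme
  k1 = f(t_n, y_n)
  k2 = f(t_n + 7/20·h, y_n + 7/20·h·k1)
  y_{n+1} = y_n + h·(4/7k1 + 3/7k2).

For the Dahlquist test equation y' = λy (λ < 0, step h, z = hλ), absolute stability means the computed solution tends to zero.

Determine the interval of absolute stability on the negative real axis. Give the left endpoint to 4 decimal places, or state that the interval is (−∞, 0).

Test eqn y'=λy, z=hλ:
  k1=λy_n ⇒ h·k1=z·y_n;  k2=λ(1+7/20z)y_n ⇒ h·k2=z(1+7/20z)y_n
  y_{n+1}/y_n = 1 + 4/7z + 3/7z(1+7/20z) = 1 + z + 3/20z²
  Hence R(z) = 1 + z + 3/20z².

Solve |R(x)|<1 on ℝ⁻.
x=-0.45: |R|=0.5804
R=1: x+3/20x²=0 ⇒ x=−20/3=-6.6667; min R=1−1/(4·3/20)=-0.6667>−1
Confirm numerically:
  x=-3.404: |R|=0.66592 <1
  x=-3.002: |R|=0.65020 <1
  x=-2.786: |R|=0.62173 <1
  x=-7.258: |R|=1.64378 >1
  x=-7.159: |R|=1.52869 >1
So |R|<1 on (-6.6667, 0).

(-6.6667, 0).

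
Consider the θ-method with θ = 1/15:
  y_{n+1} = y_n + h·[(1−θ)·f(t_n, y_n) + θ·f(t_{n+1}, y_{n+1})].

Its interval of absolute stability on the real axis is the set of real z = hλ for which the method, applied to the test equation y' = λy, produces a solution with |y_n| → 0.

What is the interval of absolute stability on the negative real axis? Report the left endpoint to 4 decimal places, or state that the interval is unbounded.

With y'=λy (z=hλ):
  y_{n+1} = y_n + z·[14/15·y_n + 1/15·y_{n+1}] ⇒ (1 − 1/15z)y_{n+1} = (1 + 14/15z)y_n
  ⇒ R(z) = (1 + 14/15z)/(1 − 1/15z).

Boundary: |R(x)|=1, x<0.
x=-0.64: |R|=0.3862
R=−1: 1+14/15x = −1+1/15x ⇒ -13/15x=2 ⇒ x=2/(-13/15)=-2.3077
Confirm numerically:
  x=-2.272: |R|=0.97314 <1
  x=-1.491: |R|=0.35619 <1
  x=-1.251: |R|=0.15470 <1
  x=-1.057: |R|=0.01258 <1
  x=-2.626: |R|=1.23477 >1
  x=-2.547: |R|=1.17730 >1
  x=-2.387: |R|=1.05930 >1
Stable set (-2.3077, 0).

z∈(-2.3077,0).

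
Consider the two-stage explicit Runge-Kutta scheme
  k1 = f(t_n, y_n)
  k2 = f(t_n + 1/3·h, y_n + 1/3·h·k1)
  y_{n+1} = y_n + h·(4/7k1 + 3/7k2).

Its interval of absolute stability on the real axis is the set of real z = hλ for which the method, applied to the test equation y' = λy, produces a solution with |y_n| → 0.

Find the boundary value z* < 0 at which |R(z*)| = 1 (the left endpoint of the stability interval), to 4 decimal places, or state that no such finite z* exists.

With y'=λy (z=hλ):
  k1=λy_n ⇒ h·k1=z·y_n;  k2=λ(1+1/3z)y_n ⇒ h·k2=z(1+1/3z)y_n
  y_{n+1}/y_n = 1 + 4/7z + 3/7z(1+1/3z) = 1 + z + 1/7z²
  ⇒ R(z) = 1 + z + 1/7z².

Boundary: |R(x)|=1, x<0.
x=-1.4: |R|=0.1200
R=1: x+1/7x²=0 ⇒ x=−7=-7.0000; min R=1−1/(4·1/7)=-0.7500>−1
Confirm numerically:
  x=-6.893: |R|=0.89464 <1
  x=-6.600: |R|=0.62286 <1
  x=-4.816: |R|=0.50259 <1
  x=-3.673: |R|=0.74572 <1
  x=-7.591: |R|=1.64090 >1
  x=-7.275: |R|=1.28580 >1
  x=-7.163: |R|=1.16680 >1
Interval (-7.0000, 0).

left endpoint -7.0000.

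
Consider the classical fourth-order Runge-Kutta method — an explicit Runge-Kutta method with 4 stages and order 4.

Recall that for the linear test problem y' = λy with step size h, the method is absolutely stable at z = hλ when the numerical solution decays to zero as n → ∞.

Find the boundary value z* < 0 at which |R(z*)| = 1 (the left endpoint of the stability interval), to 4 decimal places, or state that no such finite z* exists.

left endpoint -2.7853.

With y'=λy (z=hλ):
  order 4, 4-stage ⇒ R(z)=1+z+z^2/2+z^3/6+z^4/24
  (e.g. R(-0.97)=0.38523, |R|=0.38523)

Boundary: |R(x)|=1, x<0.
x=-0.97: |R|=0.3852
|R(-1.95)|=0.3179 |R(-1.91)|=0.3073 |R(-0.82)|=0.4431
Bisect:
  x_lo=-3.2562 |R|=1.9753  x_hi=-0.1647 |R|=0.8481
  mid=-1.71048 |R|=0.27499 →hi
  mid=-2.48335 |R|=0.63236 →hi
  mid=-2.86978 |R|=1.13504 →lo
  mid=-2.67657 |R|=0.84807 →hi
  mid=-2.77318 |R|=0.98188 →hi
  mid=-2.82148 |R|=1.05594 →lo
  mid=-2.79733 |R|=1.01830 →lo
  mid=-2.78525 |R|=0.99994 →hi
  mid=-2.79129 |R|=1.00908 →lo
  ...
  [-2.78544,-2.78525] ⇒ x*=-2.7853
So |R|<1 on (-2.7853, 0).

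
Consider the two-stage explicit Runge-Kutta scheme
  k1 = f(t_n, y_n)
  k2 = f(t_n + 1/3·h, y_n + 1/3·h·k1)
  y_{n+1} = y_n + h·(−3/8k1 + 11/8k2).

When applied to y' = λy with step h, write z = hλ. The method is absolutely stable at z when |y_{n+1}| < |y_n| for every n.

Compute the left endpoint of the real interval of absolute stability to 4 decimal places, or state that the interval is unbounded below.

Set f=λy, z=hλ:
  k1=λy_n ⇒ h·k1=z·y_n;  k2=λ(1+1/3z)y_n ⇒ h·k2=z(1+1/3z)y_n
  y_{n+1}/y_n = 1 − 3/8z + 11/8z(1+1/3z) = 1 + z + 11/24z²
  ⇒ R(z) = 1 + z + 11/24z².

Solve |R(x)|<1 on ℝ⁻.
x=-1.43: |R|=0.5072
R=1: x+11/24x²=0 ⇒ x=−24/11=-2.1818; min R=1−1/(4·11/24)=0.4545>−1
Confirm numerically:
  x=-1.631: |R|=0.58824 <1
  x=-1.510: |R|=0.53505 <1
  x=-1.342: |R|=0.48344 <1
  x=-1.120: |R|=0.45493 <1
  x=-2.549: |R|=1.42898 >1
  x=-2.455: |R|=1.30739 >1
  x=-2.434: |R|=1.28133 >1
So |R|<1 on (-2.1818, 0).

left endpoint -2.1818.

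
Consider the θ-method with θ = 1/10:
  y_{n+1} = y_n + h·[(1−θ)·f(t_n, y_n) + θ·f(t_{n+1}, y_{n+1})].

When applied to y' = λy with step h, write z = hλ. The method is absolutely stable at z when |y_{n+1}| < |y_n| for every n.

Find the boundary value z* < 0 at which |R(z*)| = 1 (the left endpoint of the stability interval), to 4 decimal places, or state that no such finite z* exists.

z* = -2.5000.

On y'=λy, z=hλ:
  y_{n+1} = y_n + z·[9/10·y_n + 1/10·y_{n+1}] ⇒ (1 − 1/10z)y_{n+1} = (1 + 9/10z)y_n
  Hence R(z) = (1 + 9/10z)/(1 − 1/10z).

Find x<0 with |R(x)|<1.
x=-1.12: |R|=0.0072
R=−1: 1+9/10x = −1+1/10x ⇒ -4/5x=2 ⇒ x=2/(-4/5)=-2.5000
Confirm numerically:
  x=-1.820: |R|=0.53976 <1
  x=-1.459: |R|=0.27324 <1
  x=-1.244: |R|=0.10637 <1
  x=-3.004: |R|=1.31006 >1
  x=-2.916: |R|=1.25766 >1
  x=-2.554: |R|=1.03441 >1
Stable set (-2.5000, 0).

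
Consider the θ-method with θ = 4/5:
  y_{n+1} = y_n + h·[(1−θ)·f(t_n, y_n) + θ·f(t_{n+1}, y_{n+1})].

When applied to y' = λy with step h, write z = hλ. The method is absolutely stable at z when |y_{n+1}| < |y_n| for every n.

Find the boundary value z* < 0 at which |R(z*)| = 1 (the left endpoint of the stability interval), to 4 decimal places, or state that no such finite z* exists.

(−∞, 0) — no finite endpoint.

On y'=λy, z=hλ:
  y_{n+1} = y_n + z·[1/5·y_n + 4/5·y_{n+1}] ⇒ (1 − 4/5z)y_{n+1} = (1 + 1/5z)y_n
  ⇒ R(z) = (1 + 1/5z)/(1 − 4/5z).

Need |R(x)|<1, x<0.
x=-0.54: |R|=0.6229
x=-2: |R|=0.2308
x=-10: |R|=0.1111
x=-100: |R|=0.2346
θ=4/5≥1/2 ⇒ |1+1/5x|<|1−4/5x| ∀x<0 ⇒ unbounded interval.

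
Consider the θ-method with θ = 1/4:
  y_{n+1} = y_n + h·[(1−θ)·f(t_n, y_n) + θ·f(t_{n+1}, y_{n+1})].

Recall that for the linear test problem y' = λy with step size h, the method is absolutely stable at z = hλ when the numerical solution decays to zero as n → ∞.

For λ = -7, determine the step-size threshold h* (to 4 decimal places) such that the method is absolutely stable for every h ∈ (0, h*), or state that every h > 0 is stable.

(-4.0000,0); λ=-7 ⇒ h* = (4)/7 = 0.5714.

Test eqn y'=λy, z=hλ:
  y_{n+1} = y_n + z·[3/4·y_n + 1/4·y_{n+1}] ⇒ (1 − 1/4z)y_{n+1} = (1 + 3/4z)y_n
  ⇒ R(z) = (1 + 3/4z)/(1 − 1/4z).

Solve |R(x)|<1 on ℝ⁻.
x=-1.29: |R|=0.0246
R=−1: 1+3/4x = −1+1/4x ⇒ -1/2x=2 ⇒ x=2/(-1/2)=-4.0000
Confirm numerically:
  x=-3.624: |R|=0.90136 <1
  x=-2.691: |R|=0.60873 <1
  x=-1.796: |R|=0.23948 <1
  x=-4.484: |R|=1.11410 >1
  x=-4.424: |R|=1.10066 >1
Stable set (-4.0000, 0).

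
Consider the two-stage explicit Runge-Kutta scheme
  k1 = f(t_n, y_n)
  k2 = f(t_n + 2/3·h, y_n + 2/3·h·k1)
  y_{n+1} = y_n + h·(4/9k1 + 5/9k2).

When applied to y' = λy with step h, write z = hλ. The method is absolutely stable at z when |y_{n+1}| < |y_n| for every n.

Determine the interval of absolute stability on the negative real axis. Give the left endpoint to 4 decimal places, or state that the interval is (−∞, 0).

Test eqn y'=λy, z=hλ:
  k1=λy_n ⇒ h·k1=z·y_n;  k2=λ(1+2/3z)y_n ⇒ h·k2=z(1+2/3z)y_n
  y_{n+1}/y_n = 1 + 4/9z + 5/9z(1+2/3z) = 1 + z + 10/27z²
  ⇒ R(z) = 1 + z + 10/27z².

Find x<0 with |R(x)|<1.
x=-1.66: |R|=0.3606
R=1: x+10/27x²=0 ⇒ x=−27/10=-2.7000; min R=1−1/(4·10/27)=0.3250>−1
Confirm numerically:
  x=-2.649: |R|=0.94996 <1
  x=-1.582: |R|=0.34493 <1
  x=-1.210: |R|=0.33226 <1
  x=-3.155: |R|=1.53168 >1
  x=-2.851: |R|=1.15944 >1
So |R|<1 on (-2.7000, 0).

(-2.7000, 0).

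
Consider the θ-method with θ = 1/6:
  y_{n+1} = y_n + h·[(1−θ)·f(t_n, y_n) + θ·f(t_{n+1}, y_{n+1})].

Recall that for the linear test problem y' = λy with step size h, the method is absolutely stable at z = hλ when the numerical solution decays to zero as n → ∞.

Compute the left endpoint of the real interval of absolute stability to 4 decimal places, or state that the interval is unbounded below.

Set f=λy, z=hλ:
  y_{n+1} = y_n + z·[5/6·y_n + 1/6·y_{n+1}] ⇒ (1 − 1/6z)y_{n+1} = (1 + 5/6z)y_n
  so R(z) = (1 + 5/6z)/(1 − 1/6z).

Find x<0 with |R(x)|<1.
x=-1.47: |R|=0.1807
R=−1: 1+5/6x = −1+1/6x ⇒ -2/3x=2 ⇒ x=2/(-2/3)=-3.0000
Confirm numerically:
  x=-2.685: |R|=0.85492 <1
  x=-2.650: |R|=0.83815 <1
  x=-2.628: |R|=0.82754 <1
  x=-2.406: |R|=0.71734 <1
  x=-3.549: |R|=1.22997 >1
  x=-3.092: |R|=1.04048 >1
Interval (-3.0000, 0).

left endpoint -3.0000.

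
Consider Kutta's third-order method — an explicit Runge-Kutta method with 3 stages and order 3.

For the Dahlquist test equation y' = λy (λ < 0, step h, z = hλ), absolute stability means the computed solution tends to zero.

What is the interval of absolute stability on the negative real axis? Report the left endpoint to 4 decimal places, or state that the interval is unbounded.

(-2.5127, 0).

Set f=λy, z=hλ:
  order 3, 3-stage ⇒ R(z)=1+z+z^2/2+z^3/6
  (e.g. R(-0.83)=0.41915, |R|=0.41915)

Boundary: |R(x)|=1, x<0.
x=-0.83: |R|=0.4192
|R(-2.46)|=0.9154 |R(-2.44)|=0.8843 |R(-1.25)|=0.2057
Bisect:
  x_lo=-3.0116 |R|=2.0292  x_hi=-0.1889 |R|=0.8278
  mid=-1.60026 |R|=0.00285 →hi
  mid=-2.30594 |R|=0.69084 →hi
  mid=-2.65877 |R|=1.25675 →lo
  mid=-2.48235 |R|=0.95073 →hi
  mid=-2.57056 |R|=1.09763 →lo
  mid=-2.52646 |R|=1.02269 →lo
  mid=-2.50441 |R|=0.98634 →hi
  ...
  [-2.51285,-2.51268] ⇒ x*=-2.5127
Interval (-2.5127, 0).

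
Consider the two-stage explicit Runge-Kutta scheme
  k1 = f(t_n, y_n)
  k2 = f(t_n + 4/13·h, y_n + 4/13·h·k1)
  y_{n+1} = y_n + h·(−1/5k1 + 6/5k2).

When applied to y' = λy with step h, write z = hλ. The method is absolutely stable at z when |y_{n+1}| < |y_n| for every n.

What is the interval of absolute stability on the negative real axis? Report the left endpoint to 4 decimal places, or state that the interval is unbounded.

z∈(-2.7083,0).

Test eqn y'=λy, z=hλ:
  k1=λy_n ⇒ h·k1=z·y_n;  k2=λ(1+4/13z)y_n ⇒ h·k2=z(1+4/13z)y_n
  y_{n+1}/y_n = 1 − 1/5z + 6/5z(1+4/13z) = 1 + z + 24/65z²
  Hence R(z) = 1 + z + 24/65z².

Need |R(x)|<1, x<0.
x=-1.16: |R|=0.3368
R=1: x+24/65x²=0 ⇒ x=−65/24=-2.7083; min R=1−1/(4·24/65)=0.3229>−1
Confirm numerically:
  x=-2.527: |R|=0.83081 <1
  x=-1.735: |R|=0.37647 <1
  x=-1.255: |R|=0.32655 <1
  x=-2.989: |R|=1.30975 >1
  x=-2.762: |R|=1.05473 >1
Stable set (-2.7083, 0).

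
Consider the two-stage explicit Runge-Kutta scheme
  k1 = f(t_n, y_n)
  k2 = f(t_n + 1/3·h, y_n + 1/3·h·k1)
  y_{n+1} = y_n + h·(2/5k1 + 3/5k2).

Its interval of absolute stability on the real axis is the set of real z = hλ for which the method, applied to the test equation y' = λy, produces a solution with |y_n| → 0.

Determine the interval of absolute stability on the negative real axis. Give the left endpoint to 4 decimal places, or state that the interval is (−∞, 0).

z∈(-5.0000,0).

With y'=λy (z=hλ):
  k1=λy_n ⇒ h·k1=z·y_n;  k2=λ(1+1/3z)y_n ⇒ h·k2=z(1+1/3z)y_n
  y_{n+1}/y_n = 1 + 2/5z + 3/5z(1+1/3z) = 1 + z + 1/5z²
  R(z) = 1 + z + 1/5z².

Boundary: |R(x)|=1, x<0.
x=-1.73: |R|=0.1314
R=1: x+1/5x²=0 ⇒ x=−5=-5.0000; min R=1−1/(4·1/5)=-0.2500>−1
Confirm numerically:
  x=-3.546: |R|=0.03118 <1
  x=-2.542: |R|=0.24965 <1
  x=-2.027: |R|=0.20525 <1
  x=-5.564: |R|=1.62762 >1
  x=-5.540: |R|=1.59832 >1
  x=-5.063: |R|=1.06379 >1
Interval (-5.0000, 0).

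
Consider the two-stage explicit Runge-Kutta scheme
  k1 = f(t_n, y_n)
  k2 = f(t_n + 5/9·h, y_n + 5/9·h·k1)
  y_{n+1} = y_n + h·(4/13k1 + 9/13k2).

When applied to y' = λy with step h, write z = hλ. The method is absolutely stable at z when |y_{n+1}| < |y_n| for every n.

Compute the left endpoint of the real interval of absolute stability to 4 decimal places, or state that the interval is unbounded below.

left endpoint -2.6000.

With y'=λy (z=hλ):
  k1=λy_n ⇒ h·k1=z·y_n;  k2=λ(1+5/9z)y_n ⇒ h·k2=z(1+5/9z)y_n
  y_{n+1}/y_n = 1 + 4/13z + 9/13z(1+5/9z) = 1 + z + 5/13z²
  so R(z) = 1 + z + 5/13z².

Need |R(x)|<1, x<0.
x=-1.72: |R|=0.4178
R=1: x+5/13x²=0 ⇒ x=−13/5=-2.6000; min R=1−1/(4·5/13)=0.3500>−1
Confirm numerically:
  x=-2.425: |R|=0.83678 <1
  x=-1.725: |R|=0.41947 <1
  x=-1.720: |R|=0.41785 <1
  x=-1.180: |R|=0.35554 <1
  x=-3.132: |R|=1.64086 >1
  x=-3.011: |R|=1.47597 >1
So |R|<1 on (-2.6000, 0).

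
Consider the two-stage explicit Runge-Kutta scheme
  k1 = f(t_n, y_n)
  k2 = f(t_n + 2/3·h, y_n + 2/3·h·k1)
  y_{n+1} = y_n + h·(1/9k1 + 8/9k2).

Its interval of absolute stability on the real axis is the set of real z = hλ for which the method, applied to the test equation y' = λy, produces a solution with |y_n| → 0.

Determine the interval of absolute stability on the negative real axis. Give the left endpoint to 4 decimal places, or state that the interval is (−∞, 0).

With y'=λy (z=hλ):
  k1=λy_n ⇒ h·k1=z·y_n;  k2=λ(1+2/3z)y_n ⇒ h·k2=z(1+2/3z)y_n
  y_{n+1}/y_n = 1 + 1/9z + 8/9z(1+2/3z) = 1 + z + 16/27z²
  Hence R(z) = 1 + z + 16/27z².

Solve |R(x)|<1 on ℝ⁻.
x=-0.89: |R|=0.5794
R=1: x+16/27x²=0 ⇒ x=−27/16=-1.6875; min R=1−1/(4·16/27)=0.5781>−1
Confirm numerically:
  x=-1.168: |R|=0.64043 <1
  x=-1.069: |R|=0.60819 <1
  x=-1.056: |R|=0.60482 <1
  x=-0.910: |R|=0.58073 <1
  x=-2.180: |R|=1.63624 >1
  x=-2.071: |R|=1.47065 >1
  x=-2.000: |R|=1.37037 >1
Stable set (-1.6875, 0).

(-1.6875, 0).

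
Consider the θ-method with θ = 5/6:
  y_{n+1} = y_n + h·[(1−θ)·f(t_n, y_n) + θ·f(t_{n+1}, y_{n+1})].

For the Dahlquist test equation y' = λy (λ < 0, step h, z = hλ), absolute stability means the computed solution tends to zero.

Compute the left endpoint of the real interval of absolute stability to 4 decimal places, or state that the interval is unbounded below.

unbounded; (−∞, 0).

Test eqn y'=λy, z=hλ:
  y_{n+1} = y_n + z·[1/6·y_n + 5/6·y_{n+1}] ⇒ (1 − 5/6z)y_{n+1} = (1 + 1/6z)y_n
  R(z) = (1 + 1/6z)/(1 − 5/6z).

Find x<0 with |R(x)|<1.
x=-0.61: |R|=0.5956
x=-2: |R|=0.2500
x=-10: |R|=0.0714
x=-100: |R|=0.1858
θ=5/6≥1/2 ⇒ |1+1/6x|<|1−5/6x| ∀x<0 ⇒ interval (−∞,0).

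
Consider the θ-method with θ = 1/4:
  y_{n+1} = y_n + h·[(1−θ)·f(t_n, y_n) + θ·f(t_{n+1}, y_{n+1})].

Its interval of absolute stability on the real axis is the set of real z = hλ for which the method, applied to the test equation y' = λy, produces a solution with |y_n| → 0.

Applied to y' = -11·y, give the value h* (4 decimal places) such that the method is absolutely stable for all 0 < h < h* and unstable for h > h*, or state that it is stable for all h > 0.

With y'=λy (z=hλ):
  y_{n+1} = y_n + z·[3/4·y_n + 1/4·y_{n+1}] ⇒ (1 − 1/4z)y_{n+1} = (1 + 3/4z)y_n
  Hence R(z) = (1 + 3/4z)/(1 − 1/4z).

Need |R(x)|<1, x<0.
x=-0.69: |R|=0.4115
R=−1: 1+3/4x = −1+1/4x ⇒ -1/2x=2 ⇒ x=2/(-1/2)=-4.0000
Confirm numerically:
  x=-2.868: |R|=0.67036 <1
  x=-2.522: |R|=0.54676 <1
  x=-2.313: |R|=0.46555 <1
  x=-4.482: |R|=1.11365 >1
  x=-4.262: |R|=1.06342 >1
Stable set (-4.0000, 0).

(-4.0000,0); λ=-11 ⇒ h* = (4)/11 = 0.3636.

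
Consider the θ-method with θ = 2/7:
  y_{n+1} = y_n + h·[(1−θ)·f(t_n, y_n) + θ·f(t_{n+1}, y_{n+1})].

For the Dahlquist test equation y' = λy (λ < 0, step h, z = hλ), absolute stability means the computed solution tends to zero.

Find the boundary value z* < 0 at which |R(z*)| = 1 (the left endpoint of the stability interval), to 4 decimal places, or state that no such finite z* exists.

left endpoint -4.6667.

Set f=λy, z=hλ:
  y_{n+1} = y_n + z·[5/7·y_n + 2/7·y_{n+1}] ⇒ (1 − 2/7z)y_{n+1} = (1 + 5/7z)y_n
  ⇒ R(z) = (1 + 5/7z)/(1 − 2/7z).

Boundary: |R(x)|=1, x<0.
x=-0.67: |R|=0.4376
R=−1: 1+5/7x = −1+2/7x ⇒ -3/7x=2 ⇒ x=2/(-3/7)=-4.6667
Confirm numerically:
  x=-4.017: |R|=0.87036 <1
  x=-2.573: |R|=0.48288 <1
  x=-2.072: |R|=0.30151 <1
  x=-5.038: |R|=1.06524 >1
  x=-4.794: |R|=1.02303 >1
  x=-4.745: |R|=1.01425 >1
Interval (-4.6667, 0).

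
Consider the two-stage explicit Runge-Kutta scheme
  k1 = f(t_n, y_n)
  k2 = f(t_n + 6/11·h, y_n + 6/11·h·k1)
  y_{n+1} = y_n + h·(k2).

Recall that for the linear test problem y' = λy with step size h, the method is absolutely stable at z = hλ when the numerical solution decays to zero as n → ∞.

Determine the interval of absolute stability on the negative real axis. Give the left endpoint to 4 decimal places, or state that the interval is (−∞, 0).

With y'=λy (z=hλ):
  k1=λy_n ⇒ h·k1=z·y_n;  k2=λ(1+6/11z)y_n ⇒ h·k2=z(1+6/11z)y_n
  y_{n+1}/y_n = 1 + z(1+6/11z) = 1 + z + 6/11z²
  ⇒ R(z) = 1 + z + 6/11z².

Need |R(x)|<1, x<0.
x=-0.8: |R|=0.5491
R=1: x+6/11x²=0 ⇒ x=−11/6=-1.8333; min R=1−1/(4·6/11)=0.5417>−1
Confirm numerically:
  x=-1.742: |R|=0.91322 <1
  x=-1.482: |R|=0.71599 <1
  x=-1.218: |R|=0.59119 <1
  x=-0.769: |R|=0.55356 <1
  x=-2.221: |R|=1.46964 >1
  x=-2.189: |R|=1.42467 >1
  x=-2.032: |R|=1.22019 >1
Interval (-1.8333, 0).

z∈(-1.8333,0).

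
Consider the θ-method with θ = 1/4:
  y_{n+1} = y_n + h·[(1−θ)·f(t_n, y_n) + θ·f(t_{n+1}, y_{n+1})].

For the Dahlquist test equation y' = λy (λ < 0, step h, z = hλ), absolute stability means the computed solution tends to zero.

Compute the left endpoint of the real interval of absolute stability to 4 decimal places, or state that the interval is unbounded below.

z* = -4.0000.

With y'=λy (z=hλ):
  y_{n+1} = y_n + z·[3/4·y_n + 1/4·y_{n+1}] ⇒ (1 − 1/4z)y_{n+1} = (1 + 3/4z)y_n
  R(z) = (1 + 3/4z)/(1 − 1/4z).

Solve |R(x)|<1 on ℝ⁻.
x=-0.59: |R|=0.4858
R=−1: 1+3/4x = −1+1/4x ⇒ -1/2x=2 ⇒ x=2/(-1/2)=-4.0000
Confirm numerically:
  x=-3.906: |R|=0.97622 <1
  x=-2.454: |R|=0.52092 <1
  x=-2.132: |R|=0.39074 <1
  x=-4.584: |R|=1.13607 >1
  x=-4.473: |R|=1.11165 >1
Stable set (-4.0000, 0).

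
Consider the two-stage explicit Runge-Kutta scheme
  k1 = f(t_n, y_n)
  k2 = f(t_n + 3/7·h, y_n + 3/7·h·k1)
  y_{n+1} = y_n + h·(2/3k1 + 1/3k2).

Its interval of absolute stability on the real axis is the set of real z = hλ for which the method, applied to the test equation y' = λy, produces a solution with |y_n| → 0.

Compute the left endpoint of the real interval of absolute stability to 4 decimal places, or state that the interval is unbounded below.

left endpoint -7.0000.

Set f=λy, z=hλ:
  k1=λy_n ⇒ h·k1=z·y_n;  k2=λ(1+3/7z)y_n ⇒ h·k2=z(1+3/7z)y_n
  y_{n+1}/y_n = 1 + 2/3z + 1/3z(1+3/7z) = 1 + z + 1/7z²
  so R(z) = 1 + z + 1/7z².

Need |R(x)|<1, x<0.
x=-0.53: |R|=0.5101
R=1: x+1/7x²=0 ⇒ x=−7=-7.0000; min R=1−1/(4·1/7)=-0.7500>−1
Confirm numerically:
  x=-6.725: |R|=0.73580 <1
  x=-4.573: |R|=0.58552 <1
  x=-4.435: |R|=0.62511 <1
  x=-7.383: |R|=1.40396 >1
  x=-7.100: |R|=1.10143 >1
Interval (-7.0000, 0).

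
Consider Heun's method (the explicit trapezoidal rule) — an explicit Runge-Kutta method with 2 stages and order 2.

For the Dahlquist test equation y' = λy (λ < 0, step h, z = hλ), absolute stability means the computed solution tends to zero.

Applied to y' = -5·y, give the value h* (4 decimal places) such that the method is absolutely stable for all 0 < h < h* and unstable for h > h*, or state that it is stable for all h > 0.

Set f=λy, z=hλ:
  order 2, 2-stage ⇒ R(z)=1+z+z^2/2
  (e.g. R(-0.63)=0.56845, |R|=0.56845)

Solve |R(x)|<1 on ℝ⁻.
x=-0.63: |R|=0.5684
|R(-1.9)|=0.9050 |R(-1.14)|=0.5098 |R(-0.93)|=0.5025
Bisect:
  x_lo=-2.4817 |R|=1.5976  x_hi=-0.0538 |R|=0.9477
  mid=-1.26771 |R|=0.53583 →hi
  mid=-1.87468 |R|=0.88253 →hi
  mid=-2.17817 |R|=1.19404 →lo
  mid=-2.02642 |R|=1.02677 →lo
  mid=-1.95055 |R|=0.95177 →hi
  mid=-1.98849 |R|=0.98855 →hi
  mid=-2.00746 |R|=1.00748 →lo
  mid=-1.99797 |R|=0.99797 →hi
  ...
  [-2.00005,-1.99990] ⇒ x*=-2.0000
Interval (-2.0000, 0).

(-2.0000,0); λ=-5 ⇒ h* = 0.4000.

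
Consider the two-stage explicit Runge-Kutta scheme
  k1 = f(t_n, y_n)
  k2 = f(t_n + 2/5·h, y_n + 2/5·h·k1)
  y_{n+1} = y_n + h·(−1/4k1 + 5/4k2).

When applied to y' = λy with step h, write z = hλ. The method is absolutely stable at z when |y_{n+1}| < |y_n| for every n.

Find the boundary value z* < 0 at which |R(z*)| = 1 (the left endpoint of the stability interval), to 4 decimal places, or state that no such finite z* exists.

left endpoint -2.0000.

With y'=λy (z=hλ):
  k1=λy_n ⇒ h·k1=z·y_n;  k2=λ(1+2/5z)y_n ⇒ h·k2=z(1+2/5z)y_n
  y_{n+1}/y_n = 1 − 1/4z + 5/4z(1+2/5z) = 1 + z + 1/2z²
  so R(z) = 1 + z + 1/2z².

Need |R(x)|<1, x<0.
x=-1.52: |R|=0.6352
R=1: x+1/2x²=0 ⇒ x=−2=-2.0000; min R=1−1/(4·1/2)=0.5000>−1
Confirm numerically:
  x=-1.561: |R|=0.65736 <1
  x=-1.546: |R|=0.64906 <1
  x=-1.485: |R|=0.61761 <1
  x=-0.913: |R|=0.50378 <1
  x=-2.561: |R|=1.71836 >1
  x=-2.466: |R|=1.57458 >1
Interval (-2.0000, 0).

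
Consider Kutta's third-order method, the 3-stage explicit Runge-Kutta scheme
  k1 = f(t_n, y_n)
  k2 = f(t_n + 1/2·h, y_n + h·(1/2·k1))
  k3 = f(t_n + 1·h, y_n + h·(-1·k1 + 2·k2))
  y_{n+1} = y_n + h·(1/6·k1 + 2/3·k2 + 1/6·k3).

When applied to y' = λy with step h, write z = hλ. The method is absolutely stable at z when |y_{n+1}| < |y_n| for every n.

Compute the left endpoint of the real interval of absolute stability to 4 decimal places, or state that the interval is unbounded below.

With y'=λy (z=hλ):
  order 3, 3-stage ⇒ R(z)=1+z+z^2/2+z^3/6
  (e.g. R(-1.16)=0.25265, |R|=0.25265)

Need |R(x)|<1, x<0.
x=-1.16: |R|=0.2527
|R(-2.72)|=1.3747 |R(-2.46)|=0.9154 |R(-1.85)|=0.1940
Bisect:
  x_lo=-3.2657 |R|=2.7380  x_hi=-0.1683 |R|=0.8450
  mid=-1.71701 |R|=0.08661 →hi
  mid=-2.49136 |R|=0.96518 →hi
  mid=-2.87853 |R|=1.71078 →lo
  mid=-2.68494 |R|=1.30640 →lo
  mid=-2.58815 |R|=1.12835 →lo
  mid=-2.53975 |R|=1.04496 →lo
  mid=-2.51555 |R|=1.00463 →lo
  ...
  [-2.51291,-2.51272] ⇒ x*=-2.5127
So |R|<1 on (-2.5127, 0).

z* = -2.5127.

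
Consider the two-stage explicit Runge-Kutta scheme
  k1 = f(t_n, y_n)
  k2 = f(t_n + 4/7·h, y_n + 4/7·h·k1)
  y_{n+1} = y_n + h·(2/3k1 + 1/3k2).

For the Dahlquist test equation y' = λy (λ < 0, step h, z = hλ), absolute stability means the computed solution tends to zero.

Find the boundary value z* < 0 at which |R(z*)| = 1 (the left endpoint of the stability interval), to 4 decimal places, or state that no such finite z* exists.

left endpoint -5.2500.

On y'=λy, z=hλ:
  k1=λy_n ⇒ h·k1=z·y_n;  k2=λ(1+4/7z)y_n ⇒ h·k2=z(1+4/7z)y_n
  y_{n+1}/y_n = 1 + 2/3z + 1/3z(1+4/7z) = 1 + z + 4/21z²
  so R(z) = 1 + z + 4/21z².

Solve |R(x)|<1 on ℝ⁻.
x=-1.43: |R|=0.0405
R=1: x+4/21x²=0 ⇒ x=−21/4=-5.2500; min R=1−1/(4·4/21)=-0.3125>−1
Confirm numerically:
  x=-5.092: |R|=0.84676 <1
  x=-3.590: |R|=0.13512 <1
  x=-3.160: |R|=0.25798 <1
  x=-5.727: |R|=1.52034 >1
  x=-5.340: |R|=1.09154 >1
Stable set (-5.2500, 0).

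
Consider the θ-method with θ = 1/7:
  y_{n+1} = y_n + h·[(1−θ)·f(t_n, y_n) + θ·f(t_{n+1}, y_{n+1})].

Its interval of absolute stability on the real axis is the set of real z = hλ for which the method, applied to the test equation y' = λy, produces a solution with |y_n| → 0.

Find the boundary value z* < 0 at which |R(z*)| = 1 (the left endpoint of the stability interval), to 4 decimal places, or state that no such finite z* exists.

z* = -2.8000.

Test eqn y'=λy, z=hλ:
  y_{n+1} = y_n + z·[6/7·y_n + 1/7·y_{n+1}] ⇒ (1 − 1/7z)y_{n+1} = (1 + 6/7z)y_n
  ⇒ R(z) = (1 + 6/7z)/(1 − 1/7z).

Boundary: |R(x)|=1, x<0.
x=-1.69: |R|=0.3613
R=−1: 1+6/7x = −1+1/7x ⇒ -5/7x=2 ⇒ x=2/(-5/7)=-2.8000
Confirm numerically:
  x=-1.995: |R|=0.55253 <1
  x=-1.724: |R|=0.38331 <1
  x=-1.458: |R|=0.20667 <1
  x=-1.155: |R|=0.00858 <1
  x=-3.354: |R|=1.26753 >1
  x=-3.126: |R|=1.16097 >1
Stable set (-2.8000, 0).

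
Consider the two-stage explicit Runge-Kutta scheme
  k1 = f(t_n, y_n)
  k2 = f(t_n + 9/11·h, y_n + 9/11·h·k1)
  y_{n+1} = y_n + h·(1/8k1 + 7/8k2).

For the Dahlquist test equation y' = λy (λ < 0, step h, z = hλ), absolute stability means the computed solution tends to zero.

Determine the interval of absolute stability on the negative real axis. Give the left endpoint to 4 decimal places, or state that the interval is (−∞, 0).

z∈(-1.3968,0).

Test eqn y'=λy, z=hλ:
  k1=λy_n ⇒ h·k1=z·y_n;  k2=λ(1+9/11z)y_n ⇒ h·k2=z(1+9/11z)y_n
  y_{n+1}/y_n = 1 + 1/8z + 7/8z(1+9/11z) = 1 + z + 63/88z²
  Hence R(z) = 1 + z + 63/88z².

Need |R(x)|<1, x<0.
x=-1.64: |R|=1.2855
R=1: x+63/88x²=0 ⇒ x=−88/63=-1.3968; min R=1−1/(4·63/88)=0.6508>−1
Confirm numerically:
  x=-0.825: |R|=0.66227 <1
  x=-0.797: |R|=0.65775 <1
  x=-0.644: |R|=0.65291 <1
  x=-1.761: |R|=1.45912 >1
  x=-1.513: |R|=1.12584 >1
  x=-1.453: |R|=1.05843 >1
Interval (-1.3968, 0).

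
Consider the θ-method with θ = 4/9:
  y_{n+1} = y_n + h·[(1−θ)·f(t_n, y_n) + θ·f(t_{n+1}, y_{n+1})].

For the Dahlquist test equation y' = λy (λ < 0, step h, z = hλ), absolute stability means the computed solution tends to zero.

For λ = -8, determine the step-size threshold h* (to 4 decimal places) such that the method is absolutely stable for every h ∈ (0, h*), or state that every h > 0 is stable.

Set f=λy, z=hλ:
  y_{n+1} = y_n + z·[5/9·y_n + 4/9·y_{n+1}] ⇒ (1 − 4/9z)y_{n+1} = (1 + 5/9z)y_n
  Hence R(z) = (1 + 5/9z)/(1 − 4/9z).

Need |R(x)|<1, x<0.
x=-1.38: |R|=0.1446
R=−1: 1+5/9x = −1+4/9x ⇒ -1/9x=2 ⇒ x=2/(-1/9)=-18.0000
Confirm numerically:
  x=-17.047: |R|=0.98765 <1
  x=-12.759: |R|=0.91270 <1
  x=-12.487: |R|=0.90648 <1
  x=-10.328: |R|=0.84751 <1
  x=-18.412: |R|=1.00498 >1
  x=-18.139: |R|=1.00170 >1
Stable set (-18.0000, 0).

(-18.0000,0); λ=-8 ⇒ h* = (18)/8 = 2.2500.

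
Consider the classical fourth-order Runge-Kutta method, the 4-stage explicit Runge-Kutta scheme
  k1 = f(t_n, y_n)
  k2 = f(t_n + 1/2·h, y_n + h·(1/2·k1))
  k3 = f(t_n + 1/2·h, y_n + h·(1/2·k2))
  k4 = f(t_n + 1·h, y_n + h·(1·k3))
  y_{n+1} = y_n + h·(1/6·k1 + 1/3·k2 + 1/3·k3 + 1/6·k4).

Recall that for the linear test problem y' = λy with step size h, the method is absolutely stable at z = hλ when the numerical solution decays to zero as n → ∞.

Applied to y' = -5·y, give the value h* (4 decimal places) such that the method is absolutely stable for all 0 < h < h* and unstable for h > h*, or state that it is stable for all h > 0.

With y'=λy (z=hλ):
  order 4, 4-stage ⇒ R(z)=1+z+z^2/2+z^3/6+z^4/24
  (e.g. R(-1.25)=0.30745, |R|=0.30745)

Find x<0 with |R(x)|<1.
x=-1.25: |R|=0.3075
|R(-2.71)|=0.8923 |R(-0.62)|=0.5386 |R(-0.58)|=0.5604
Bisect:
  x_lo=-3.1306 |R|=1.6584  x_hi=-0.0865 |R|=0.9171
  mid=-1.60858 |R|=0.27045 →hi
  mid=-2.36961 |R|=0.53404 →hi
  mid=-2.75013 |R|=0.94827 →hi
  mid=-2.94039 |R|=1.26015 →lo
  mid=-2.84526 |R|=1.09424 →lo
  mid=-2.79770 |R|=1.01886 →lo
  mid=-2.77391 |R|=0.98298 →hi
  ...
  [-2.78543,-2.78525] ⇒ x*=-2.7853
Interval (-2.7853, 0).

(-2.7853,0); λ=-5 ⇒ h* = 0.5571.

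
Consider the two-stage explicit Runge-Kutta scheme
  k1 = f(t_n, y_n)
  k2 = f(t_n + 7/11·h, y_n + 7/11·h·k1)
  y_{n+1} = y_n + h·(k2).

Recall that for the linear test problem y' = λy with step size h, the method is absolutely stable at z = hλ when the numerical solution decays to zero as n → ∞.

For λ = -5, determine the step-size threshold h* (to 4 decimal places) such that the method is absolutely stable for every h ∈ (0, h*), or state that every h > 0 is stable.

(-1.5714,0); λ=-5 ⇒ h* = (11/7)/5 = 0.3143.

Test eqn y'=λy, z=hλ:
  k1=λy_n ⇒ h·k1=z·y_n;  k2=λ(1+7/11z)y_n ⇒ h·k2=z(1+7/11z)y_n
  y_{n+1}/y_n = 1 + z(1+7/11z) = 1 + z + 7/11z²
  ⇒ R(z) = 1 + z + 7/11z².

Find x<0 with |R(x)|<1.
x=-0.61: |R|=0.6268
R=1: x+7/11x²=0 ⇒ x=−11/7=-1.5714; min R=1−1/(4·7/11)=0.6071>−1
Confirm numerically:
  x=-1.099: |R|=0.66960 <1
  x=-0.920: |R|=0.61862 <1
  x=-0.839: |R|=0.60895 <1
  x=-0.674: |R|=0.61508 <1
  x=-2.023: |R|=1.58134 >1
  x=-1.956: |R|=1.47869 >1
  x=-1.903: |R|=1.40153 >1
Stable set (-1.5714, 0).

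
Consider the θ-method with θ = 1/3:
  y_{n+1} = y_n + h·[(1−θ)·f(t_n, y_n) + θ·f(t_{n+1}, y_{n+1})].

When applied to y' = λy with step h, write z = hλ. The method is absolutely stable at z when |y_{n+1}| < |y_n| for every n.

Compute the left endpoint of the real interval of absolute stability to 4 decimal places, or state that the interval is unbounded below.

left endpoint -6.0000.

On y'=λy, z=hλ:
  y_{n+1} = y_n + z·[2/3·y_n + 1/3·y_{n+1}] ⇒ (1 − 1/3z)y_{n+1} = (1 + 2/3z)y_n
  Hence R(z) = (1 + 2/3z)/(1 − 1/3z).

Find x<0 with |R(x)|<1.
x=-0.9: |R|=0.3077
R=−1: 1+2/3x = −1+1/3x ⇒ -1/3x=2 ⇒ x=2/(-1/3)=-6.0000
Confirm numerically:
  x=-4.958: |R|=0.86906 <1
  x=-3.078: |R|=0.51925 <1
  x=-2.739: |R|=0.43178 <1
  x=-6.377: |R|=1.04020 >1
  x=-6.208: |R|=1.02259 >1
  x=-6.180: |R|=1.01961 >1
Interval (-6.0000, 0).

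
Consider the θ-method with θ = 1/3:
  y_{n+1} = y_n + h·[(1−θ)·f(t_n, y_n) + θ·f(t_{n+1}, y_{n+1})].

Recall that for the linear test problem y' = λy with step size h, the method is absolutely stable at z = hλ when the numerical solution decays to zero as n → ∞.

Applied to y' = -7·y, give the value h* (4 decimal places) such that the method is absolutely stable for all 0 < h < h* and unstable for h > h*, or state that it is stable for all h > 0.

On y'=λy, z=hλ:
  y_{n+1} = y_n + z·[2/3·y_n + 1/3·y_{n+1}] ⇒ (1 − 1/3z)y_{n+1} = (1 + 2/3z)y_n
  so R(z) = (1 + 2/3z)/(1 − 1/3z).

Find x<0 with |R(x)|<1.
x=-0.46: |R|=0.6012
R=−1: 1+2/3x = −1+1/3x ⇒ -1/3x=2 ⇒ x=2/(-1/3)=-6.0000
Confirm numerically:
  x=-4.047: |R|=0.72286 <1
  x=-3.842: |R|=0.68460 <1
  x=-3.484: |R|=0.61197 <1
  x=-2.519: |R|=0.36927 <1
  x=-6.529: |R|=1.05551 >1
  x=-6.157: |R|=1.01715 >1
  x=-6.117: |R|=1.01283 >1
Interval (-6.0000, 0).

(-6.0000,0); λ=-7 ⇒ h* = (6)/7 = 0.8571.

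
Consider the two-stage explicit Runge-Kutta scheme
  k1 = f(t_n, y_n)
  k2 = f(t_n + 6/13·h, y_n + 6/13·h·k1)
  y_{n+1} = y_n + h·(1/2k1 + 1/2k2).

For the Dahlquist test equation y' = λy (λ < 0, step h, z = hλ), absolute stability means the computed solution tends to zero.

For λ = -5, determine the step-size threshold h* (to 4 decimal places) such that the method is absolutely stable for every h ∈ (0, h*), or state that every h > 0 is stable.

Test eqn y'=λy, z=hλ:
  k1=λy_n ⇒ h·k1=z·y_n;  k2=λ(1+6/13z)y_n ⇒ h·k2=z(1+6/13z)y_n
  y_{n+1}/y_n = 1 + 1/2z + 1/2z(1+6/13z) = 1 + z + 3/13z²
  so R(z) = 1 + z + 3/13z².

Need |R(x)|<1, x<0.
x=-0.62: |R|=0.4687
R=1: x+3/13x²=0 ⇒ x=−13/3=-4.3333; min R=1−1/(4·3/13)=-0.0833>−1
Confirm numerically:
  x=-4.170: |R|=0.84282 <1
  x=-3.931: |R|=0.63502 <1
  x=-2.740: |R|=0.00748 <1
  x=-1.922: |R|=0.06952 <1
  x=-4.927: |R|=1.67500 >1
  x=-4.656: |R|=1.34669 >1
  x=-4.376: |R|=1.04309 >1
Interval (-4.3333, 0).

(-4.3333,0); λ=-5 ⇒ h* = (13/3)/5 = 0.8667.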